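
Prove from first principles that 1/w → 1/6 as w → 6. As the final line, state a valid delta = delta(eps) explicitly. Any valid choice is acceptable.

Let eps > 0 be given. We seek delta > 0 such that 0 < |w − 6| < delta implies |1/w − (1/6)| < eps.
|1/w − (1/6)| = |6 − w|/(6·|w|) = |w − 6|/(6|w|).
Restrict delta ≤ 3. Then |w − 6| < 3 gives |w| > 3, so 6|w| > 18.
Then |1/w − (1/6)| < |w − 6|/18, which is < eps when |w − 6| < 18eps.
Take delta = min(3, 18eps). Then 0 < |w − 6| < delta gives both |w − 6| < 3 and |w − 6| < 18eps, so |1/w − (1/6)| < eps.

delta = min(3, 18eps)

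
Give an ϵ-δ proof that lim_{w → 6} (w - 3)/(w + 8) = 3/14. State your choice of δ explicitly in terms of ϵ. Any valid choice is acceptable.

δ = min(7, (98/11)ϵ)

Let ϵ > 0. We want δ > 0 with 0 < |w − 6| < δ ⇒ |(w - 3)/(w + 8) − (3/14)| < ϵ.
Combining over a common denominator, (w - 3)/(w + 8) − (3/14) = [(w - 3)·14 − 3·(w + 8)] / [14·(w + 8)] = 11(w − 6) / (14(w + 8)).
So |(w - 3)/(w + 8) − (3/14)| = 11|w − 6| / (14·|w + 8|).
Require δ ≤ 7, so |w + 8| ≥ |14| − |w − 6| > 14 − 7 = 7.
Hence |(w - 3)/(w + 8) − (3/14)| < 11|w − 6|/(14·7) = (11/98)|w − 6|, which is < ϵ once |w − 6| < (98/11)ϵ.
Take δ = min(7, (98/11)ϵ). Then 0 < |w − 6| < δ forces both bounds, so |(w - 3)/(w + 8) − (3/14)| < ϵ.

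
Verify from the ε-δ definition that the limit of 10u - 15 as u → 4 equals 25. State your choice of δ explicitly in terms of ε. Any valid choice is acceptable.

δ = ε/10

Fix ε > 0. We need δ > 0 so that 0 < |u − 4| < δ implies |(10u - 15) − 25| < ε.
Since (10u - 15) − 25 = 10(u − 4), we have |(10u - 15) − 25| = 10|u − 4|.
Thus it suffices that |u − 4| < ε/10.
Take δ = ε/10. If 0 < |u − 4| < δ then |(10u - 15) − 25| = 10|u − 4| < 10·(ε/10) = ε.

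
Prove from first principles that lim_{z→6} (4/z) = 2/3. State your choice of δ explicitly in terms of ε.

Let ε > 0 be given. We seek δ > 0 such that 0 < |z − 6| < δ implies |4/z − (2/3)| < ε.
|4/z − (2/3)| = 4·|6 − z|/(6·|z|) = 4|z − 6|/(6|z|).
Require δ ≤ 3 so that |z| > 6 − 3 = 3, hence 6|z| > 18.
Then |4/z − (2/3)| < 4|z − 6|/18, which is < ε when |z − 6| < (9/2)ε.
Take δ = min(3, (9/2)ε). Then 0 < |z − 6| < δ gives both |z − 6| < 3 and |z − 6| < (9/2)ε, so |4/z − (2/3)| < ε.

δ = min(3, (9/2)ε)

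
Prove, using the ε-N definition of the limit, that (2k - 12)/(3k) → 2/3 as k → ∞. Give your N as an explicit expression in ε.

N = 4/ε

Fix ε > 0. For k ≥ 1, |(2k - 12)/(3k) − (2/3)| = |-36|/(3(3k)) = 36/(3(3k)).
Since 3k ≥ 3k for k ≥ 1, this is ≤ 36/(3·3k) = 4/k.
So |(2k - 12)/(3k) − (2/3)| < ε whenever k > 4/ε.
Take N = 4/ε. If k > N then |(2k - 12)/(3k) − (2/3)| ≤ 4/k < ε.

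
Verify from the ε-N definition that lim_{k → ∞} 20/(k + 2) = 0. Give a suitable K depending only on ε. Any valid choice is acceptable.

K = 20/ε

Suppose ε > 0. For k ≥ 1, |20/(k + 2) − 0| = 20/(k + 2) ≤ 20/k.
We need 20/k < ε, i.e. k > 20/ε.
Take K = 20/ε. If k > K then |20/(k + 2)| ≤ 20/k < ε.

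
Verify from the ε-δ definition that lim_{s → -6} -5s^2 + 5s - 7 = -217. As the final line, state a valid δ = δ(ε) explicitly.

δ = min(2, ε/75)

Fix ε > 0. We want δ > 0 such that 0 < |s + 6| < δ implies |(-5s^2 + 5s - 7) + 217| < ε.
(-5s^2 + 5s - 7) + 217 = -5s^2 + 5s + 210 = (s + 6)(-5s + 35).
So |(-5s^2 + 5s - 7) + 217| = |s + 6|·|-5s + 35|.
Require δ ≤ 2. Then |s + 6| < 2 gives |s| < 8, and by the triangle inequality |-5s + 35| ≤ 5·8 + 35 = 75.
Hence |(-5s^2 + 5s - 7) + 217| ≤ 75|s + 6| < ε provided |s + 6| < ε/75.
Choosing δ = min(2, ε/75) ensures both conditions, hence |(-5s^2 + 5s - 7) + 217| < ε.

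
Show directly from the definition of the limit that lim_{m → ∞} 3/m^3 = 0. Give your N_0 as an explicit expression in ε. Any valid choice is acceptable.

Let ε > 0. For m ≥ 1, |3/m^3 − 0| = 3/m^3.
3/m^3 < ε ⇔ m^3 > 3/ε ⇔ m > (3/ε)^{1/3}.
Take N_0 = (3/ε)^{1/3}. Then m > N_0 implies 3/m^3 < ε.

N_0 = (3/ε)^{1/3}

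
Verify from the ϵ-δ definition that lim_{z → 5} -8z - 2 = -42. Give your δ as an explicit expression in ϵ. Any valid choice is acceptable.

Let ϵ > 0 be given. We need δ > 0 so that 0 < |z − 5| < δ implies |(-8z - 2) + 42| < ϵ.
|(-8z - 2) + 42| = |-8z + 40| = 8|z − 5|.
So 8|z − 5| < ϵ exactly when |z − 5| < ϵ/8.
Choosing δ = ϵ/8 gives |(-8z - 2) + 42| = 8|z − 5| < ϵ whenever |z − 5| < δ.

δ = ϵ/8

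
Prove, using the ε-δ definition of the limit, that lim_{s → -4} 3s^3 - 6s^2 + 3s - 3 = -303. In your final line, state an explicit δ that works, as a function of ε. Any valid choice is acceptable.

Suppose ε > 0. We want δ > 0 such that 0 < |s + 4| < δ implies |(3s^3 - 6s^2 + 3s - 3) + 303| < ε.
(3s^3 - 6s^2 + 3s - 3) + 303 = 3s^3 - 6s^2 + 3s + 300 = (s + 4)(3s^2 - 18s + 75).
So |(3s^3 - 6s^2 + 3s - 3) + 303| = |s + 4|·|3s^2 - 18s + 75|.
Require δ ≤ 1. Then |s + 4| < 1 gives |s| < 5, and by the triangle inequality |3s^2 - 18s + 75| ≤ 3·5^2 + 18·5 + 75 = 240.
Hence |(3s^3 - 6s^2 + 3s - 3) + 303| ≤ 240|s + 4| < ε provided |s + 4| < ε/240.
Take δ = min(1, ε/240). Then 0 < |s + 4| < δ gives both |s + 4| < 1 and |s + 4| < ε/240, so |(3s^3 - 6s^2 + 3s - 3) + 303| < ε.

δ = min(1, ε/240)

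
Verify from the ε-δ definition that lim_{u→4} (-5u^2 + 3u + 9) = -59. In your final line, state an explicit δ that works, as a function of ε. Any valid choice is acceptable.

Suppose ε > 0. We want δ > 0 such that 0 < |u − 4| < δ implies |(-5u^2 + 3u + 9) + 59| < ε.
(-5u^2 + 3u + 9) + 59 = -5u^2 + 3u + 68 = (u − 4)(-5u - 17).
So |(-5u^2 + 3u + 9) + 59| = |u − 4|·|-5u - 17|.
Assume first that |u − 4| < 2, so |u| < 6. Then |-5u - 17| ≤ 5·6 + 17 = 47.
Hence |(-5u^2 + 3u + 9) + 59| ≤ 47|u − 4| < ε provided |u − 4| < ε/47.
Choosing δ = min(2, ε/47) ensures both conditions, hence |(-5u^2 + 3u + 9) + 59| < ε.

δ = min(2, ε/47)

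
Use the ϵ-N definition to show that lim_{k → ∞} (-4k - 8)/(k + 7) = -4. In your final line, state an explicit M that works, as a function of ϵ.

M = 20/ϵ

Let ϵ > 0. For k ≥ 1, |(-4k - 8)/(k + 7) + 4| = |20|/((k + 7)) = 20/((k + 7)).
Since k + 7 ≥ k for k ≥ 1, this is ≤ 20/(k) = 20/k.
So |(-4k - 8)/(k + 7) + 4| < ϵ whenever k > 20/ϵ.
Take M = 20/ϵ. If k > M then |(-4k - 8)/(k + 7) + 4| ≤ 20/k < ϵ.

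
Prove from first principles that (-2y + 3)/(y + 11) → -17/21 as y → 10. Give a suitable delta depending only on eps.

Let eps > 0 be given. We want delta > 0 with 0 < |y − 10| < delta ⇒ |(-2y + 3)/(y + 11) + 17/21| < eps.
Combining over a common denominator, (-2y + 3)/(y + 11) + 17/21 = [(-2y + 3)·21 − (-17)·(y + 11)] / [21·(y + 11)] = -25(y − 10) / (21(y + 11)).
So |(-2y + 3)/(y + 11) + 17/21| = 25|y − 10| / (21·|y + 11|).
Require delta ≤ 21/2, so |y + 11| ≥ |21| − |y − 10| > 21 − 21/2 = 21/2.
Hence |(-2y + 3)/(y + 11) + 17/21| < 25|y − 10|/(21·(21/2)) = (50/441)|y − 10|, which is < eps once |y − 10| < (441/50)eps.
Take delta = min(21/2, (441/50)eps). Then 0 < |y − 10| < delta forces both bounds, so |(-2y + 3)/(y + 11) + 17/21| < eps.

delta = min(21/2, (441/50)eps)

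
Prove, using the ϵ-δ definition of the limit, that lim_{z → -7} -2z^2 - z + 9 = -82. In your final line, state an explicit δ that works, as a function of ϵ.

δ = min(1, ϵ/29)

Suppose ϵ > 0. We want δ > 0 such that 0 < |z + 7| < δ implies |(-2z^2 - z + 9) + 82| < ϵ.
(-2z^2 - z + 9) + 82 = -2z^2 - z + 91 = (z + 7)(-2z + 13).
So |(-2z^2 - z + 9) + 82| = |z + 7|·|-2z + 13|.
Assume first that |z + 7| < 1, so |z| < 8. Then |-2z + 13| ≤ 2·8 + 13 = 29.
Hence |(-2z^2 - z + 9) + 82| ≤ 29|z + 7| < ϵ provided |z + 7| < ϵ/29.
Take δ = min(1, ϵ/29). Then 0 < |z + 7| < δ gives both |z + 7| < 1 and |z + 7| < ϵ/29, so |(-2z^2 - z + 9) + 82| < ϵ.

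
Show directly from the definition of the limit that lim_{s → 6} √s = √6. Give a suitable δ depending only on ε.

δ = min(6, √6·ε)

Let ε > 0. We want δ > 0 such that 0 < |s − 6| < δ implies |√s − √6| < ε.
Multiplying by the conjugate, |√s − √6| = |s − 6|/(√s + √6).
Restrict δ ≤ 6 so that |s − 6| < 6 forces s > 0, and then √s + √6 > √6.
Hence |√s − √6| < |s − 6|/√6, which is < ε once |s − 6| < √6·ε.
Take δ = min(6, √6·ε). If 0 < |s − 6| < δ then s > 0 and |√s − √6| < |s − 6|/√6 < ε.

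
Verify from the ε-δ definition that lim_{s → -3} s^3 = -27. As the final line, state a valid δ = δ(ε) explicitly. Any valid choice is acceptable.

δ = min(1, ε/37)

Suppose ε > 0. We seek δ > 0 with 0 < |s + 3| < δ ⇒ |s^3 + 27| < ε.
Factor: s^3 + 27 = (s + 3)(s^2 - 3s + 9), so |s^3 + 27| = |s + 3|·|s^2 - 3s + 9|.
Impose δ ≤ 1 so that |s| < 4; then |s^2 - 3s + 9| ≤ 37.
Hence |s^3 + 27| ≤ 37|s + 3|, which is < ε once |s + 3| < ε/37.
Take δ = min(1, ε/37). If 0 < |s + 3| < δ then both bounds hold and |s^3 + 27| ≤ 37|s + 3| < 37·(ε/37) = ε.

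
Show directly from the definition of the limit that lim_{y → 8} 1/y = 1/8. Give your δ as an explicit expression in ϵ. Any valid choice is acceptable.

δ = min(4, 32ϵ)

Let ϵ > 0 be given. We seek δ > 0 such that 0 < |y − 8| < δ implies |1/y − (1/8)| < ϵ.
|1/y − (1/8)| = |8 − y|/(8·|y|) = |y − 8|/(8|y|).
Require δ ≤ 4 so that |y| > 8 − 4 = 4, hence 8|y| > 32.
Then |1/y − (1/8)| < |y − 8|/32, which is < ϵ when |y − 8| < 32ϵ.
Take δ = min(4, 32ϵ). Then 0 < |y − 8| < δ gives both |y − 8| < 4 and |y − 8| < 32ϵ, so |1/y − (1/8)| < ϵ.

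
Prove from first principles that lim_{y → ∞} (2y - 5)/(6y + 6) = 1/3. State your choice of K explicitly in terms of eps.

Let eps > 0. We seek K > 0 such that y > K implies |(2y - 5)/(6y + 6) − (1/3)| < eps.
(2y - 5)/(6y + 6) − (1/3) = (6(2y - 5) − 2(6y + 6)) / (6(6y + 6)) = -42/(6(6y + 6)).
For y > 0 we have 6y + 6 > 6y, so |(2y - 5)/(6y + 6) − (1/3)| = 42/(6(6y + 6)) < 42/(6·6y) = (7/6)/y.
Thus |(2y - 5)/(6y + 6) − (1/3)| < eps whenever y > (7/6)/eps.
Take K = (7/6)/eps. If y > K then |(2y - 5)/(6y + 6) − (1/3)| < (7/6)/y < eps.

K = (7/6)/eps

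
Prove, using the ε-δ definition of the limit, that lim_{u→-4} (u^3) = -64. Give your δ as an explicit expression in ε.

Suppose ε > 0. We seek δ > 0 with 0 < |u + 4| < δ ⇒ |u^3 + 64| < ε.
Factor: u^3 + 64 = (u + 4)(u^2 - 4u + 16), so |u^3 + 64| = |u + 4|·|u^2 - 4u + 16|.
Restrict δ ≤ 2. Then |u + 4| < 2 gives |u| < 6, so by the triangle inequality |u^2 - 4u + 16| ≤ 6^2 + 4·6 + 16 = 76.
Hence |u^3 + 64| ≤ 76|u + 4|, which is < ε once |u + 4| < ε/76.
Take δ = min(2, ε/76). If 0 < |u + 4| < δ then both bounds hold and |u^3 + 64| ≤ 76|u + 4| < 76·(ε/76) = ε.

δ = min(2, ε/76)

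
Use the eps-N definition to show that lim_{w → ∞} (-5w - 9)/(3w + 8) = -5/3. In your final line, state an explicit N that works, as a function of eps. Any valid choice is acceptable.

N = (13/9)/eps

Let eps > 0. We seek N > 0 such that w > N implies |(-5w - 9)/(3w + 8) + 5/3| < eps.
(-5w - 9)/(3w + 8) + 5/3 = (3(-5w - 9) − (-5)(3w + 8)) / (3(3w + 8)) = 13/(3(3w + 8)).
For w > 0 we have 3w + 8 > 3w, so |(-5w - 9)/(3w + 8) + 5/3| = 13/(3(3w + 8)) < 13/(3·3w) = (13/9)/w.
Thus |(-5w - 9)/(3w + 8) + 5/3| < eps whenever w > (13/9)/eps.
Take N = (13/9)/eps. If w > N then |(-5w - 9)/(3w + 8) + 5/3| < (13/9)/w < eps.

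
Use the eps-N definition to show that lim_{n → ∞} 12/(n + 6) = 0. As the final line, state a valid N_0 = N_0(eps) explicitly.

N_0 = 12/eps

Let eps > 0. For n ≥ 1, |12/(n + 6) − 0| = 12/(n + 6) ≤ 12/n.
We need 12/n < eps, i.e. n > 12/eps.
Take N_0 = 12/eps. If n > N_0 then |12/(n + 6)| ≤ 12/n < eps.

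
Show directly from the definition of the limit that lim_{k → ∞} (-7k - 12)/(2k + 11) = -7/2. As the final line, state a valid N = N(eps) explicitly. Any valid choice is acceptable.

N = (53/4)/eps

Let eps > 0 be given. For k ≥ 1, |(-7k - 12)/(2k + 11) + 7/2| = |53|/(2(2k + 11)) = 53/(2(2k + 11)).
Since 2k + 11 ≥ 2k for k ≥ 1, this is ≤ 53/(2·2k) = (53/4)/k.
So |(-7k - 12)/(2k + 11) + 7/2| < eps whenever k > (53/4)/eps.
Take N = (53/4)/eps. If k > N then |(-7k - 12)/(2k + 11) + 7/2| ≤ (53/4)/k < eps.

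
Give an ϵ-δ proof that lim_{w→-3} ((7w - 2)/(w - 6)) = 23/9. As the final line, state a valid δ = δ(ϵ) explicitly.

δ = min(9/2, (81/80)ϵ)

Let ϵ > 0. We want δ > 0 with 0 < |w + 3| < δ ⇒ |(7w - 2)/(w - 6) − (23/9)| < ϵ.
Combining over a common denominator, (7w - 2)/(w - 6) − (23/9) = [(7w - 2)·(-9) − (-23)·(w - 6)] / [(-9)·(w - 6)] = -40(w + 3) / ((-9)(w - 6)).
So |(7w - 2)/(w - 6) − (23/9)| = 40|w + 3| / (9·|w − 6|).
Restrict δ ≤ 9/2. Then |w + 3| < 9/2 gives |w − 6| = |(w + 3) + (-9)| ≥ 9 − 9/2 = 9/2.
Hence |(7w - 2)/(w - 6) − (23/9)| < 40|w + 3|/(9·(9/2)) = (80/81)|w + 3|, which is < ϵ once |w + 3| < (81/80)ϵ.
Take δ = min(9/2, (81/80)ϵ). Then 0 < |w + 3| < δ forces both bounds, so |(7w - 2)/(w - 6) − (23/9)| < ϵ.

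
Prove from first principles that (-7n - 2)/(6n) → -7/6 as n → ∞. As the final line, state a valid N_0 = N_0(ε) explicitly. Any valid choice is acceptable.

Fix ε > 0. For n ≥ 1, |(-7n - 2)/(6n) + 7/6| = |-12|/(6(6n)) = 12/(6(6n)).
Since 6n ≥ 6n for n ≥ 1, this is ≤ 12/(6·6n) = (1/3)/n.
So |(-7n - 2)/(6n) + 7/6| < ε whenever n > (1/3)/ε.
Take N_0 = (1/3)/ε. If n > N_0 then |(-7n - 2)/(6n) + 7/6| ≤ (1/3)/n < ε.

N_0 = (1/3)/ε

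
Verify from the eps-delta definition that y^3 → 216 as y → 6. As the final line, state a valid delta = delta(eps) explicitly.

Let eps > 0. We seek delta > 0 with 0 < |y − 6| < delta ⇒ |y^3 − 216| < eps.
Factor: y^3 − 216 = (y − 6)(y^2 + 6y + 36), so |y^3 − 216| = |y − 6|·|y^2 + 6y + 36|.
Restrict delta ≤ 1. Then |y − 6| < 1 gives |y| < 7, so by the triangle inequality |y^2 + 6y + 36| ≤ 7^2 + 6·7 + 36 = 127.
Hence |y^3 − 216| ≤ 127|y − 6|, which is < eps once |y − 6| < eps/127.
Take delta = min(1, eps/127). If 0 < |y − 6| < delta then both bounds hold and |y^3 − 216| ≤ 127|y − 6| < 127·(eps/127) = eps.

delta = min(1, eps/127)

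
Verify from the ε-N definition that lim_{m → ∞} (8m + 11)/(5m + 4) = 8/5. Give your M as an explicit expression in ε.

Fix ε > 0. For m ≥ 1, |(8m + 11)/(5m + 4) − (8/5)| = |23|/(5(5m + 4)) = 23/(5(5m + 4)).
Since 5m + 4 ≥ 5m for m ≥ 1, this is ≤ 23/(5·5m) = (23/25)/m.
So |(8m + 11)/(5m + 4) − (8/5)| < ε whenever m > (23/25)/ε.
Take M = (23/25)/ε. If m > M then |(8m + 11)/(5m + 4) − (8/5)| ≤ (23/25)/m < ε.

M = (23/25)/ε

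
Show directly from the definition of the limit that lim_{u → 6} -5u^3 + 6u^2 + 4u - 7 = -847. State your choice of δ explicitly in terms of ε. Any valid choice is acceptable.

δ = min(1, ε/553)

Fix ε > 0. We want δ > 0 such that 0 < |u − 6| < δ implies |(-5u^3 + 6u^2 + 4u - 7) + 847| < ε.
(-5u^3 + 6u^2 + 4u - 7) + 847 = -5u^3 + 6u^2 + 4u + 840 = (u − 6)(-5u^2 - 24u - 140).
So |(-5u^3 + 6u^2 + 4u - 7) + 847| = |u − 6|·|-5u^2 - 24u - 140|.
Require δ ≤ 1. Then |u − 6| < 1 gives |u| < 7, and by the triangle inequality |-5u^2 - 24u - 140| ≤ 5·7^2 + 24·7 + 140 = 553.
Hence |(-5u^3 + 6u^2 + 4u - 7) + 847| ≤ 553|u − 6| < ε provided |u − 6| < ε/553.
Take δ = min(1, ε/553). Then 0 < |u − 6| < δ gives both |u − 6| < 1 and |u − 6| < ε/553, so |(-5u^3 + 6u^2 + 4u - 7) + 847| < ε.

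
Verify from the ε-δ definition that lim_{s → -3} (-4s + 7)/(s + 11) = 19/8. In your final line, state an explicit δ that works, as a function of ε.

Fix ε > 0. We want δ > 0 with 0 < |s + 3| < δ ⇒ |(-4s + 7)/(s + 11) − (19/8)| < ε.
Combining over a common denominator, (-4s + 7)/(s + 11) − (19/8) = [(-4s + 7)·8 − 19·(s + 11)] / [8·(s + 11)] = -51(s + 3) / (8(s + 11)).
So |(-4s + 7)/(s + 11) − (19/8)| = 51|s + 3| / (8·|s + 11|).
Require δ ≤ 4, so |s + 11| ≥ |8| − |s + 3| > 8 − 4 = 4.
Hence |(-4s + 7)/(s + 11) − (19/8)| < 51|s + 3|/(8·4) = (51/32)|s + 3|, which is < ε once |s + 3| < (32/51)ε.
Take δ = min(4, (32/51)ε). Then 0 < |s + 3| < δ forces both bounds, so |(-4s + 7)/(s + 11) − (19/8)| < ε.

δ = min(4, (32/51)ε)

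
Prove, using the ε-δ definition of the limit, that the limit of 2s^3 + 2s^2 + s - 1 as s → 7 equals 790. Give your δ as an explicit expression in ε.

δ = min(2, ε/419)

Let ε > 0. We want δ > 0 such that 0 < |s − 7| < δ implies |(2s^3 + 2s^2 + s - 1) − 790| < ε.
(2s^3 + 2s^2 + s - 1) − 790 = 2s^3 + 2s^2 + s - 791 = (s − 7)(2s^2 + 16s + 113).
So |(2s^3 + 2s^2 + s - 1) − 790| = |s − 7|·|2s^2 + 16s + 113|.
Assume first that |s − 7| < 2, so |s| < 9. Then |2s^2 + 16s + 113| ≤ 2·9^2 + 16·9 + 113 = 419.
Hence |(2s^3 + 2s^2 + s - 1) − 790| ≤ 419|s − 7| < ε provided |s − 7| < ε/419.
Choosing δ = min(2, ε/419) ensures both conditions, hence |(2s^3 + 2s^2 + s - 1) − 790| < ε.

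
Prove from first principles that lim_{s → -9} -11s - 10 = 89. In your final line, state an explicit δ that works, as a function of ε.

Fix ε > 0. We need δ > 0 so that 0 < |s + 9| < δ implies |(-11s - 10) − 89| < ε.
|(-11s - 10) − 89| = |-11s - 99| = 11|s + 9|.
Thus it suffices that |s + 9| < ε/11.
Choosing δ = ε/11 gives |(-11s - 10) − 89| = 11|s + 9| < ε whenever |s + 9| < δ.

δ = ε/11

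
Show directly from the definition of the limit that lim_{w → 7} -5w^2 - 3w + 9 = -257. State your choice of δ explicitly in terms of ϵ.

δ = min(2, ϵ/83)

Fix ϵ > 0. We want δ > 0 such that 0 < |w − 7| < δ implies |(-5w^2 - 3w + 9) + 257| < ϵ.
(-5w^2 - 3w + 9) + 257 = -5w^2 - 3w + 266 = (w − 7)(-5w - 38).
So |(-5w^2 - 3w + 9) + 257| = |w − 7|·|-5w - 38|.
Require δ ≤ 2. Then |w − 7| < 2 gives |w| < 9, and by the triangle inequality |-5w - 38| ≤ 5·9 + 38 = 83.
Hence |(-5w^2 - 3w + 9) + 257| ≤ 83|w − 7| < ϵ provided |w − 7| < ϵ/83.
Take δ = min(2, ϵ/83). Then 0 < |w − 7| < δ gives both |w − 7| < 2 and |w − 7| < ϵ/83, so |(-5w^2 - 3w + 9) + 257| < ϵ.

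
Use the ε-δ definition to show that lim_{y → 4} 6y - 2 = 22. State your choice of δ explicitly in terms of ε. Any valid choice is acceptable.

Suppose ε > 0. We need δ > 0 so that 0 < |y − 4| < δ implies |(6y - 2) − 22| < ε.
Since (6y - 2) − 22 = 6(y − 4), we have |(6y - 2) − 22| = 6|y − 4|.
Thus it suffices that |y − 4| < ε/6.
Choosing δ = ε/6 gives |(6y - 2) − 22| = 6|y − 4| < ε whenever |y − 4| < δ.

δ = ε/6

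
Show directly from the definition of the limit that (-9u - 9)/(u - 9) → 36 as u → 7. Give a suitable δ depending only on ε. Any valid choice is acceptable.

δ = min(1, (1/45)ε)

Let ε > 0. We want δ > 0 with 0 < |u − 7| < δ ⇒ |(-9u - 9)/(u - 9) − 36| < ε.
Combining over a common denominator, (-9u - 9)/(u - 9) − 36 = [(-9u - 9)·(-2) − (-72)·(u - 9)] / [(-2)·(u - 9)] = 90(u − 7) / ((-2)(u - 9)).
So |(-9u - 9)/(u - 9) − 36| = 90|u − 7| / (2·|u − 9|).
Require δ ≤ 1, so |u − 9| ≥ |-2| − |u − 7| > 2 − 1 = 1.
Hence |(-9u - 9)/(u - 9) − 36| < 90|u − 7|/(2·1) = 45|u − 7|, which is < ε once |u − 7| < (1/45)ε.
Take δ = min(1, (1/45)ε). Then 0 < |u − 7| < δ forces both bounds, so |(-9u - 9)/(u - 9) − 36| < ε.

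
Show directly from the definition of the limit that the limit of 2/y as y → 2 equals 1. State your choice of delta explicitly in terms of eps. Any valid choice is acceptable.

delta = min(1, eps)

Let eps > 0 be given. We seek delta > 0 such that 0 < |y − 2| < delta implies |2/y − 1| < eps.
|2/y − 1| = 2·|2 − y|/(2·|y|) = 2|y − 2|/(2|y|).
Restrict delta ≤ 1. Then |y − 2| < 1 gives |y| > 1, so 2|y| > 2.
Then |2/y − 1| < 2|y − 2|/2, which is < eps when |y − 2| < eps.
Take delta = min(1, eps). Then 0 < |y − 2| < delta gives both |y − 2| < 1 and |y − 2| < eps, so |2/y − 1| < eps.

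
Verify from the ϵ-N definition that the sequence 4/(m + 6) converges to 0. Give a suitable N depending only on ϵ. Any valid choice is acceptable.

Let ϵ > 0. For m ≥ 1, |4/(m + 6) − 0| = 4/(m + 6) ≤ 4/m.
We need 4/m < ϵ, i.e. m > 4/ϵ.
Take N = 4/ϵ. If m > N then |4/(m + 6)| ≤ 4/m < ϵ.

N = 4/ϵ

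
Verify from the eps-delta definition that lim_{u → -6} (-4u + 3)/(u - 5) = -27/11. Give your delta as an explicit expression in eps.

delta = min(11/2, (121/34)eps)

Let eps > 0 be given. We want delta > 0 with 0 < |u + 6| < delta ⇒ |(-4u + 3)/(u - 5) + 27/11| < eps.
Combining over a common denominator, (-4u + 3)/(u - 5) + 27/11 = [(-4u + 3)·(-11) − 27·(u - 5)] / [(-11)·(u - 5)] = 17(u + 6) / ((-11)(u - 5)).
So |(-4u + 3)/(u - 5) + 27/11| = 17|u + 6| / (11·|u − 5|).
Require delta ≤ 11/2, so |u − 5| ≥ |-11| − |u + 6| > 11 − 11/2 = 11/2.
Hence |(-4u + 3)/(u - 5) + 27/11| < 17|u + 6|/(11·(11/2)) = (34/121)|u + 6|, which is < eps once |u + 6| < (121/34)eps.
Take delta = min(11/2, (121/34)eps). Then 0 < |u + 6| < delta forces both bounds, so |(-4u + 3)/(u - 5) + 27/11| < eps.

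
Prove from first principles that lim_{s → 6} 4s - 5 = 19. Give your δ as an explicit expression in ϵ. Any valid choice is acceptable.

Fix ϵ > 0. We need δ > 0 so that 0 < |s − 6| < δ implies |(4s - 5) − 19| < ϵ.
|(4s - 5) − 19| = |4s - 24| = 4|s − 6|.
Thus it suffices that |s − 6| < ϵ/4.
Choosing δ = ϵ/4 gives |(4s - 5) − 19| = 4|s − 6| < ϵ whenever |s − 6| < δ.

δ = ϵ/4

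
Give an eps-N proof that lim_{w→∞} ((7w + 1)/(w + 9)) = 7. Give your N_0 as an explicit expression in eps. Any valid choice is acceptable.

N_0 = 62/eps

Suppose eps > 0. We seek N_0 > 0 such that w > N_0 implies |(7w + 1)/(w + 9) − 7| < eps.
(7w + 1)/(w + 9) − 7 = ((7w + 1) − 7(w + 9)) / ((w + 9)) = -62/((w + 9)).
For w > 0 we have w + 9 > w, so |(7w + 1)/(w + 9) − 7| = 62/((w + 9)) < 62/(w) = 62/w.
Thus |(7w + 1)/(w + 9) − 7| < eps whenever w > 62/eps.
Take N_0 = 62/eps. If w > N_0 then |(7w + 1)/(w + 9) − 7| < 62/w < eps.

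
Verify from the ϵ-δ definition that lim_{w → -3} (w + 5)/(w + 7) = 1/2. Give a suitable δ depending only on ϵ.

Let ϵ > 0. We want δ > 0 with 0 < |w + 3| < δ ⇒ |(w + 5)/(w + 7) − (1/2)| < ϵ.
Combining over a common denominator, (w + 5)/(w + 7) − (1/2) = [(w + 5)·4 − 2·(w + 7)] / [4·(w + 7)] = 2(w + 3) / (4(w + 7)).
So |(w + 5)/(w + 7) − (1/2)| = 2|w + 3| / (4·|w + 7|).
Require δ ≤ 2, so |w + 7| ≥ |4| − |w + 3| > 4 − 2 = 2.
Hence |(w + 5)/(w + 7) − (1/2)| < 2|w + 3|/(4·2) = (1/4)|w + 3|, which is < ϵ once |w + 3| < 4ϵ.
Take δ = min(2, 4ϵ). Then 0 < |w + 3| < δ forces both bounds, so |(w + 5)/(w + 7) − (1/2)| < ϵ.

δ = min(2, 4ϵ)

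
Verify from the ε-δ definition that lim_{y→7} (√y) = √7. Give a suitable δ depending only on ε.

Suppose ε > 0. We want δ > 0 such that 0 < |y − 7| < δ implies |√y − √7| < ε.
Rationalise: √y − √7 = (y − 7)/(√y + √7), so |√y − √7| = |y − 7|/(√y + √7).
Restrict δ ≤ 7 so that |y − 7| < 7 forces y > 0, and then √y + √7 > √7.
Hence |√y − √7| < |y − 7|/√7, which is < ε once |y − 7| < √7·ε.
Take δ = min(7, √7·ε). If 0 < |y − 7| < δ then y > 0 and |√y − √7| < |y − 7|/√7 < ε.

δ = min(7, √7·ε)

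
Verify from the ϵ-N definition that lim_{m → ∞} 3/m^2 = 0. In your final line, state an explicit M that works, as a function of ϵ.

M = (3/ϵ)^{1/2}

Suppose ϵ > 0. For m ≥ 1, |3/m^2 − 0| = 3/m^2.
3/m^2 < ϵ ⇔ m^2 > 3/ϵ ⇔ m > (3/ϵ)^{1/2}.
Take M = (3/ϵ)^{1/2}. Then m > M implies 3/m^2 < ϵ.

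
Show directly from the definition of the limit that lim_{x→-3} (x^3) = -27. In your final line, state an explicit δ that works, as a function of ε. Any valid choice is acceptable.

Suppose ε > 0. We seek δ > 0 with 0 < |x + 3| < δ ⇒ |x^3 + 27| < ε.
Factor: x^3 + 27 = (x + 3)(x^2 - 3x + 9), so |x^3 + 27| = |x + 3|·|x^2 - 3x + 9|.
Restrict δ ≤ 1. Then |x + 3| < 1 gives |x| < 4, so by the triangle inequality |x^2 - 3x + 9| ≤ 4^2 + 3·4 + 9 = 37.
Hence |x^3 + 27| ≤ 37|x + 3|, which is < ε once |x + 3| < ε/37.
Take δ = min(1, ε/37). If 0 < |x + 3| < δ then both bounds hold and |x^3 + 27| ≤ 37|x + 3| < 37·(ε/37) = ε.

δ = min(1, ε/37)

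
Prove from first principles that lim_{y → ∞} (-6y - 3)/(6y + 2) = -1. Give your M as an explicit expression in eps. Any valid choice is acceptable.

M = (1/6)/eps

Fix eps > 0. We seek M > 0 such that y > M implies |(-6y - 3)/(6y + 2) + 1| < eps.
(-6y - 3)/(6y + 2) + 1 = (6(-6y - 3) − (-6)(6y + 2)) / (6(6y + 2)) = -6/(6(6y + 2)).
For y > 0 we have 6y + 2 > 6y, so |(-6y - 3)/(6y + 2) + 1| = 6/(6(6y + 2)) < 6/(6·6y) = (1/6)/y.
Thus |(-6y - 3)/(6y + 2) + 1| < eps whenever y > (1/6)/eps.
Take M = (1/6)/eps. If y > M then |(-6y - 3)/(6y + 2) + 1| < (1/6)/y < eps.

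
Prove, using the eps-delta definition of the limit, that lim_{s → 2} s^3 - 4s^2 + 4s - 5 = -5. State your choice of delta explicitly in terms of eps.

delta = min(2, eps/24)

Let eps > 0. We want delta > 0 such that 0 < |s − 2| < delta implies |(s^3 - 4s^2 + 4s - 5) + 5| < eps.
(s^3 - 4s^2 + 4s - 5) + 5 = s^3 - 4s^2 + 4s = (s − 2)(s^2 - 2s).
So |(s^3 - 4s^2 + 4s - 5) + 5| = |s − 2|·|s^2 - 2s|.
Require delta ≤ 2. Then |s − 2| < 2 gives |s| < 4, and by the triangle inequality |s^2 - 2s| ≤ 4^2 + 2·4 = 24.
Hence |(s^3 - 4s^2 + 4s - 5) + 5| ≤ 24|s − 2| < eps provided |s − 2| < eps/24.
Choosing delta = min(2, eps/24) ensures both conditions, hence |(s^3 - 4s^2 + 4s - 5) + 5| < eps.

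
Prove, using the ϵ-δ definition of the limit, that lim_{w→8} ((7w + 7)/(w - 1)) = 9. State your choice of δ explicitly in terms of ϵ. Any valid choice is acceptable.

δ = min(7/2, (7/4)ϵ)

Let ϵ > 0 be given. We want δ > 0 with 0 < |w − 8| < δ ⇒ |(7w + 7)/(w - 1) − 9| < ϵ.
Combining over a common denominator, (7w + 7)/(w - 1) − 9 = [(7w + 7)·7 − 63·(w - 1)] / [7·(w - 1)] = -14(w − 8) / (7(w - 1)).
So |(7w + 7)/(w - 1) − 9| = 14|w − 8| / (7·|w − 1|).
Restrict δ ≤ 7/2. Then |w − 8| < 7/2 gives |w − 1| = |(w − 8) + 7| ≥ 7 − 7/2 = 7/2.
Hence |(7w + 7)/(w - 1) − 9| < 14|w − 8|/(7·(7/2)) = (4/7)|w − 8|, which is < ϵ once |w − 8| < (7/4)ϵ.
Take δ = min(7/2, (7/4)ϵ). Then 0 < |w − 8| < δ forces both bounds, so |(7w + 7)/(w - 1) − 9| < ϵ.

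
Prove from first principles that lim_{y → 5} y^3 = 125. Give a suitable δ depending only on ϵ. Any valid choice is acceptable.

Suppose ϵ > 0. We seek δ > 0 with 0 < |y − 5| < δ ⇒ |y^3 − 125| < ϵ.
Factor: y^3 − 125 = (y − 5)(y^2 + 5y + 25), so |y^3 − 125| = |y − 5|·|y^2 + 5y + 25|.
Restrict δ ≤ 1. Then |y − 5| < 1 gives |y| < 6, so by the triangle inequality |y^2 + 5y + 25| ≤ 6^2 + 5·6 + 25 = 91.
Hence |y^3 − 125| ≤ 91|y − 5|, which is < ϵ once |y − 5| < ϵ/91.
Take δ = min(1, ϵ/91). If 0 < |y − 5| < δ then both bounds hold and |y^3 − 125| ≤ 91|y − 5| < 91·(ϵ/91) = ϵ.

δ = min(1, ϵ/91)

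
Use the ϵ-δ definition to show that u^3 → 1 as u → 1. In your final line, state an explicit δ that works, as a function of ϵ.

δ = min(1, ϵ/7)

Let ϵ > 0. We seek δ > 0 with 0 < |u − 1| < δ ⇒ |u^3 − 1| < ϵ.
Factor: u^3 − 1 = (u − 1)(u^2 + u + 1), so |u^3 − 1| = |u − 1|·|u^2 + u + 1|.
Impose δ ≤ 1 so that |u| < 2; then |u^2 + u + 1| ≤ 7.
Hence |u^3 − 1| ≤ 7|u − 1|, which is < ϵ once |u − 1| < ϵ/7.
Take δ = min(1, ϵ/7). If 0 < |u − 1| < δ then both bounds hold and |u^3 − 1| ≤ 7|u − 1| < 7·(ϵ/7) = ϵ.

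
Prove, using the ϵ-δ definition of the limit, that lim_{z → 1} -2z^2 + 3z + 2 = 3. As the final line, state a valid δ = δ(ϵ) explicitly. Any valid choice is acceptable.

δ = min(1, ϵ/5)

Let ϵ > 0 be given. We want δ > 0 such that 0 < |z − 1| < δ implies |(-2z^2 + 3z + 2) − 3| < ϵ.
(-2z^2 + 3z + 2) − 3 = -2z^2 + 3z - 1 = (z − 1)(-2z + 1).
So |(-2z^2 + 3z + 2) − 3| = |z − 1|·|-2z + 1|.
Assume first that |z − 1| < 1, so |z| < 2. Then |-2z + 1| ≤ 2·2 + 1 = 5.
Hence |(-2z^2 + 3z + 2) − 3| ≤ 5|z − 1| < ϵ provided |z − 1| < ϵ/5.
Choosing δ = min(1, ϵ/5) ensures both conditions, hence |(-2z^2 + 3z + 2) − 3| < ϵ.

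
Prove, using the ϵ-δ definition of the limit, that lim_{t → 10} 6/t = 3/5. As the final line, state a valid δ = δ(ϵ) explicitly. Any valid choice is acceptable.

Fix ϵ > 0. We seek δ > 0 such that 0 < |t − 10| < δ implies |6/t − (3/5)| < ϵ.
|6/t − (3/5)| = 6·|10 − t|/(10·|t|) = 6|t − 10|/(10|t|).
Restrict δ ≤ 5. Then |t − 10| < 5 gives |t| > 5, so 10|t| > 50.
Then |6/t − (3/5)| < 6|t − 10|/50, which is < ϵ when |t − 10| < (25/3)ϵ.
Take δ = min(5, (25/3)ϵ). Then 0 < |t − 10| < δ gives both |t − 10| < 5 and |t − 10| < (25/3)ϵ, so |6/t − (3/5)| < ϵ.

δ = min(5, (25/3)ϵ)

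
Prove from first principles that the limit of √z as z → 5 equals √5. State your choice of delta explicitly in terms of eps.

Let eps > 0. We want delta > 0 such that 0 < |z − 5| < delta implies |√z − √5| < eps.
Multiplying by the conjugate, |√z − √5| = |z − 5|/(√z + √5).
Restrict delta ≤ 5 so that |z − 5| < 5 forces z > 0, and then √z + √5 > √5.
Hence |√z − √5| < |z − 5|/√5, which is < eps once |z − 5| < √5·eps.
Take delta = min(5, √5·eps). If 0 < |z − 5| < delta then z > 0 and |√z − √5| < |z − 5|/√5 < eps.

delta = min(5, √5·eps)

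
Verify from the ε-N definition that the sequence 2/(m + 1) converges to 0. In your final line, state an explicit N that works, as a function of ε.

N = 2/ε

Suppose ε > 0. For m ≥ 1, |2/(m + 1) − 0| = 2/(m + 1) ≤ 2/m.
We need 2/m < ε, i.e. m > 2/ε.
Take N = 2/ε. If m > N then |2/(m + 1)| ≤ 2/m < ε.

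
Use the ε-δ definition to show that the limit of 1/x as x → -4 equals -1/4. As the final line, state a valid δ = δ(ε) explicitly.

δ = min(2, 8ε)

Let ε > 0 be given. We seek δ > 0 such that 0 < |x + 4| < δ implies |1/x + 1/4| < ε.
|1/x + 1/4| = |-4 − x|/(4·|x|) = |x + 4|/(4|x|).
Restrict δ ≤ 2. Then |x + 4| < 2 gives |x| > 2, so 4|x| > 8.
Then |1/x + 1/4| < |x + 4|/8, which is < ε when |x + 4| < 8ε.
Take δ = min(2, 8ε). Then 0 < |x + 4| < δ gives both |x + 4| < 2 and |x + 4| < 8ε, so |1/x + 1/4| < ε.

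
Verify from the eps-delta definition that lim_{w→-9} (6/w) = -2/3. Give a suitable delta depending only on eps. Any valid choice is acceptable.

delta = min(9/2, (27/4)eps)

Suppose eps > 0. We seek delta > 0 such that 0 < |w + 9| < delta implies |6/w + 2/3| < eps.
|6/w + 2/3| = 6·|-9 − w|/(9·|w|) = 6|w + 9|/(9|w|).
Require delta ≤ 9/2 so that |w| > 9 − 9/2 = 9/2, hence 9|w| > 81/2.
Then |6/w + 2/3| < 6|w + 9|/(81/2), which is < eps when |w + 9| < (27/4)eps.
Take delta = min(9/2, (27/4)eps). Then 0 < |w + 9| < delta gives both |w + 9| < 9/2 and |w + 9| < (27/4)eps, so |6/w + 2/3| < eps.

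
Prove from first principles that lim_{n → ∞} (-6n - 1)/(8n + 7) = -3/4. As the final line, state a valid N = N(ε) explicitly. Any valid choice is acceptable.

N = (17/32)/ε

Let ε > 0 be given. For n ≥ 1, |(-6n - 1)/(8n + 7) + 3/4| = |34|/(8(8n + 7)) = 34/(8(8n + 7)).
Since 8n + 7 ≥ 8n for n ≥ 1, this is ≤ 34/(8·8n) = (17/32)/n.
So |(-6n - 1)/(8n + 7) + 3/4| < ε whenever n > (17/32)/ε.
Take N = (17/32)/ε. If n > N then |(-6n - 1)/(8n + 7) + 3/4| ≤ (17/32)/n < ε.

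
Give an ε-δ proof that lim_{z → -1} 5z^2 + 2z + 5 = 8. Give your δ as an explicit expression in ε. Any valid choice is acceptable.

δ = min(1, ε/13)

Fix ε > 0. We want δ > 0 such that 0 < |z + 1| < δ implies |(5z^2 + 2z + 5) − 8| < ε.
(5z^2 + 2z + 5) − 8 = 5z^2 + 2z - 3 = (z + 1)(5z - 3).
So |(5z^2 + 2z + 5) − 8| = |z + 1|·|5z - 3|.
Require δ ≤ 1. Then |z + 1| < 1 gives |z| < 2, and by the triangle inequality |5z - 3| ≤ 5·2 + 3 = 13.
Hence |(5z^2 + 2z + 5) − 8| ≤ 13|z + 1| < ε provided |z + 1| < ε/13.
Choosing δ = min(1, ε/13) ensures both conditions, hence |(5z^2 + 2z + 5) − 8| < ε.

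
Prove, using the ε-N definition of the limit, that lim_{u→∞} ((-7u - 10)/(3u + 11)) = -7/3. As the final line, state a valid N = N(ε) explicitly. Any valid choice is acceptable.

N = (47/9)/ε

Let ε > 0 be given. We seek N > 0 such that u > N implies |(-7u - 10)/(3u + 11) + 7/3| < ε.
(-7u - 10)/(3u + 11) + 7/3 = (3(-7u - 10) − (-7)(3u + 11)) / (3(3u + 11)) = 47/(3(3u + 11)).
For u > 0 we have 3u + 11 > 3u, so |(-7u - 10)/(3u + 11) + 7/3| = 47/(3(3u + 11)) < 47/(3·3u) = (47/9)/u.
Thus |(-7u - 10)/(3u + 11) + 7/3| < ε whenever u > (47/9)/ε.
Take N = (47/9)/ε. If u > N then |(-7u - 10)/(3u + 11) + 7/3| < (47/9)/u < ε.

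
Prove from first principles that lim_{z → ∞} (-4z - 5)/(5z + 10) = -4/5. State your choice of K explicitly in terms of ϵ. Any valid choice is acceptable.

K = (3/5)/ϵ

Let ϵ > 0. We seek K > 0 such that z > K implies |(-4z - 5)/(5z + 10) + 4/5| < ϵ.
(-4z - 5)/(5z + 10) + 4/5 = (5(-4z - 5) − (-4)(5z + 10)) / (5(5z + 10)) = 15/(5(5z + 10)).
For z > 0 we have 5z + 10 > 5z, so |(-4z - 5)/(5z + 10) + 4/5| = 15/(5(5z + 10)) < 15/(5·5z) = (3/5)/z.
Thus |(-4z - 5)/(5z + 10) + 4/5| < ϵ whenever z > (3/5)/ϵ.
Take K = (3/5)/ϵ. If z > K then |(-4z - 5)/(5z + 10) + 4/5| < (3/5)/z < ϵ.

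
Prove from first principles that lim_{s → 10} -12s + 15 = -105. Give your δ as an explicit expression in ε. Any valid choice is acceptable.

Suppose ε > 0. We need δ > 0 so that 0 < |s − 10| < δ implies |(-12s + 15) + 105| < ε.
Since (-12s + 15) + 105 = -12(s − 10), we have |(-12s + 15) + 105| = 12|s − 10|.
So 12|s − 10| < ε exactly when |s − 10| < ε/12.
Take δ = ε/12. If 0 < |s − 10| < δ then |(-12s + 15) + 105| = 12|s − 10| < 12·(ε/12) = ε.

δ = ε/12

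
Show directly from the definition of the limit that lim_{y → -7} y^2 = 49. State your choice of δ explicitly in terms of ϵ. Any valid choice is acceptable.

Suppose ϵ > 0. We seek δ > 0 with 0 < |y + 7| < δ ⇒ |y^2 − 49| < ϵ.
Factor: y^2 − 49 = (y + 7)(y - 7), so |y^2 − 49| = |y + 7|·|y - 7|.
Impose δ ≤ 1 so that |y| < 8; then |y - 7| ≤ 15.
Hence |y^2 − 49| ≤ 15|y + 7|, which is < ϵ once |y + 7| < ϵ/15.
Take δ = min(1, ϵ/15). If 0 < |y + 7| < δ then both bounds hold and |y^2 − 49| ≤ 15|y + 7| < 15·(ϵ/15) = ϵ.

δ = min(1, ϵ/15)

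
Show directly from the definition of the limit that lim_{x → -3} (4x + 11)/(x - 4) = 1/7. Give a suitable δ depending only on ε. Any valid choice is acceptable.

δ = min(7/2, (49/54)ε)

Let ε > 0 be given. We want δ > 0 with 0 < |x + 3| < δ ⇒ |(4x + 11)/(x - 4) − (1/7)| < ε.
Combining over a common denominator, (4x + 11)/(x - 4) − (1/7) = [(4x + 11)·(-7) − (-1)·(x - 4)] / [(-7)·(x - 4)] = -27(x + 3) / ((-7)(x - 4)).
So |(4x + 11)/(x - 4) − (1/7)| = 27|x + 3| / (7·|x − 4|).
Require δ ≤ 7/2, so |x − 4| ≥ |-7| − |x + 3| > 7 − 7/2 = 7/2.
Hence |(4x + 11)/(x - 4) − (1/7)| < 27|x + 3|/(7·(7/2)) = (54/49)|x + 3|, which is < ε once |x + 3| < (49/54)ε.
Take δ = min(7/2, (49/54)ε). Then 0 < |x + 3| < δ forces both bounds, so |(4x + 11)/(x - 4) − (1/7)| < ε.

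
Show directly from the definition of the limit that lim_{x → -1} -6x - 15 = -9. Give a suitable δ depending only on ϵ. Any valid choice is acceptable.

δ = ϵ/6

Fix ϵ > 0. We need δ > 0 so that 0 < |x + 1| < δ implies |(-6x - 15) + 9| < ϵ.
Since (-6x - 15) + 9 = -6(x + 1), we have |(-6x - 15) + 9| = 6|x + 1|.
So 6|x + 1| < ϵ exactly when |x + 1| < ϵ/6.
Choosing δ = ϵ/6 gives |(-6x - 15) + 9| = 6|x + 1| < ϵ whenever |x + 1| < δ.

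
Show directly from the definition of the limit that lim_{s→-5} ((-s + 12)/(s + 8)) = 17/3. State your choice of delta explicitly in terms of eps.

delta = min(3/2, (9/40)eps)

Let eps > 0 be given. We want delta > 0 with 0 < |s + 5| < delta ⇒ |(-s + 12)/(s + 8) − (17/3)| < eps.
Combining over a common denominator, (-s + 12)/(s + 8) − (17/3) = [(-s + 12)·3 − 17·(s + 8)] / [3·(s + 8)] = -20(s + 5) / (3(s + 8)).
So |(-s + 12)/(s + 8) − (17/3)| = 20|s + 5| / (3·|s + 8|).
Require delta ≤ 3/2, so |s + 8| ≥ |3| − |s + 5| > 3 − 3/2 = 3/2.
Hence |(-s + 12)/(s + 8) − (17/3)| < 20|s + 5|/(3·(3/2)) = (40/9)|s + 5|, which is < eps once |s + 5| < (9/40)eps.
Take delta = min(3/2, (9/40)eps). Then 0 < |s + 5| < delta forces both bounds, so |(-s + 12)/(s + 8) − (17/3)| < eps.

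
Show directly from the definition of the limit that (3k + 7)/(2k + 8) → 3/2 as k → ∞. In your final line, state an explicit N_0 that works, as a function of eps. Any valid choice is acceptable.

N_0 = (5/2)/eps

Let eps > 0 be given. For k ≥ 1, |(3k + 7)/(2k + 8) − (3/2)| = |-10|/(2(2k + 8)) = 10/(2(2k + 8)).
Since 2k + 8 ≥ 2k for k ≥ 1, this is ≤ 10/(2·2k) = (5/2)/k.
So |(3k + 7)/(2k + 8) − (3/2)| < eps whenever k > (5/2)/eps.
Take N_0 = (5/2)/eps. If k > N_0 then |(3k + 7)/(2k + 8) − (3/2)| ≤ (5/2)/k < eps.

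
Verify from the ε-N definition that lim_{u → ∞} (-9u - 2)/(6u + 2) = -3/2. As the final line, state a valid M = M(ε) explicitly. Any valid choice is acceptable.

Fix ε > 0. We seek M > 0 such that u > M implies |(-9u - 2)/(6u + 2) + 3/2| < ε.
(-9u - 2)/(6u + 2) + 3/2 = (6(-9u - 2) − (-9)(6u + 2)) / (6(6u + 2)) = 6/(6(6u + 2)).
For u > 0 we have 6u + 2 > 6u, so |(-9u - 2)/(6u + 2) + 3/2| = 6/(6(6u + 2)) < 6/(6·6u) = (1/6)/u.
Thus |(-9u - 2)/(6u + 2) + 3/2| < ε whenever u > (1/6)/ε.
Take M = (1/6)/ε. If u > M then |(-9u - 2)/(6u + 2) + 3/2| < (1/6)/u < ε.

M = (1/6)/ε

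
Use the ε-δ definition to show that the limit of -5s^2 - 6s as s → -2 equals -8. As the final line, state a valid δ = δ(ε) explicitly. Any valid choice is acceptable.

δ = min(1, ε/19)

Suppose ε > 0. We want δ > 0 such that 0 < |s + 2| < δ implies |(-5s^2 - 6s) + 8| < ε.
(-5s^2 - 6s) + 8 = -5s^2 - 6s + 8 = (s + 2)(-5s + 4).
So |(-5s^2 - 6s) + 8| = |s + 2|·|-5s + 4|.
Require δ ≤ 1. Then |s + 2| < 1 gives |s| < 3, and by the triangle inequality |-5s + 4| ≤ 5·3 + 4 = 19.
Hence |(-5s^2 - 6s) + 8| ≤ 19|s + 2| < ε provided |s + 2| < ε/19.
Take δ = min(1, ε/19). Then 0 < |s + 2| < δ gives both |s + 2| < 1 and |s + 2| < ε/19, so |(-5s^2 - 6s) + 8| < ε.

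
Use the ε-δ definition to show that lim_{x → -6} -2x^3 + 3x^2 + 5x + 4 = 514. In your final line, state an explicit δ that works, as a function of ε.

Fix ε > 0. We want δ > 0 such that 0 < |x + 6| < δ implies |(-2x^3 + 3x^2 + 5x + 4) − 514| < ε.
(-2x^3 + 3x^2 + 5x + 4) − 514 = -2x^3 + 3x^2 + 5x - 510 = (x + 6)(-2x^2 + 15x - 85).
So |(-2x^3 + 3x^2 + 5x + 4) − 514| = |x + 6|·|-2x^2 + 15x - 85|.
Assume first that |x + 6| < 1, so |x| < 7. Then |-2x^2 + 15x - 85| ≤ 2·7^2 + 15·7 + 85 = 288.
Hence |(-2x^3 + 3x^2 + 5x + 4) − 514| ≤ 288|x + 6| < ε provided |x + 6| < ε/288.
Take δ = min(1, ε/288). Then 0 < |x + 6| < δ gives both |x + 6| < 1 and |x + 6| < ε/288, so |(-2x^3 + 3x^2 + 5x + 4) − 514| < ε.

δ = min(1, ε/288)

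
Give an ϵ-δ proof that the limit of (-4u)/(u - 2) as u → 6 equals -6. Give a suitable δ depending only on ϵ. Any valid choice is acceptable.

Suppose ϵ > 0. We want δ > 0 with 0 < |u − 6| < δ ⇒ |(-4u)/(u - 2) + 6| < ϵ.
Combining over a common denominator, (-4u)/(u - 2) + 6 = [(-4u)·4 − (-24)·(u - 2)] / [4·(u - 2)] = 8(u − 6) / (4(u - 2)).
So |(-4u)/(u - 2) + 6| = 8|u − 6| / (4·|u − 2|).
Require δ ≤ 2, so |u − 2| ≥ |4| − |u − 6| > 4 − 2 = 2.
Hence |(-4u)/(u - 2) + 6| < 8|u − 6|/(4·2) = |u − 6|, which is < ϵ once |u − 6| < ϵ.
Take δ = min(2, ϵ). Then 0 < |u − 6| < δ forces both bounds, so |(-4u)/(u - 2) + 6| < ϵ.

δ = min(2, ϵ)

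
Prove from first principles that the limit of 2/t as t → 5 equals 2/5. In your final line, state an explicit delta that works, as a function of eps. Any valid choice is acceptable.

Fix eps > 0. We seek delta > 0 such that 0 < |t − 5| < delta implies |2/t − (2/5)| < eps.
|2/t − (2/5)| = 2·|5 − t|/(5·|t|) = 2|t − 5|/(5|t|).
Restrict delta ≤ 5/2. Then |t − 5| < 5/2 gives |t| > 5/2, so 5|t| > 25/2.
Then |2/t − (2/5)| < 2|t − 5|/(25/2), which is < eps when |t − 5| < (25/4)eps.
Take delta = min(5/2, (25/4)eps). Then 0 < |t − 5| < delta gives both |t − 5| < 5/2 and |t − 5| < (25/4)eps, so |2/t − (2/5)| < eps.

delta = min(5/2, (25/4)eps)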